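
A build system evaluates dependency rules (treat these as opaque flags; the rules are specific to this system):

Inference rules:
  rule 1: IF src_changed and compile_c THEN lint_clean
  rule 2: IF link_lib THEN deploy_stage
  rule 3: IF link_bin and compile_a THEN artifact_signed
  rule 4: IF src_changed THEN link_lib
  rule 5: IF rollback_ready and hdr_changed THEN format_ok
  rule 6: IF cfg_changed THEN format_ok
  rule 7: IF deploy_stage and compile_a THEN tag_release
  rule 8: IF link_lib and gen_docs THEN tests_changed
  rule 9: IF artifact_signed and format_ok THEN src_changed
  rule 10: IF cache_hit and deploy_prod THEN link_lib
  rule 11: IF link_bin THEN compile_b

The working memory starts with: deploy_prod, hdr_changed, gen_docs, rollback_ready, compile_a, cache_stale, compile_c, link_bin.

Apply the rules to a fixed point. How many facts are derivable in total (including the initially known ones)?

17

Round 1: rule 3 [IF link_bin and compile_a THEN artifact_signed]; rule 5 [IF rollback_ready and hdr_changed THEN format_ok]; rule 11 [IF link_bin THEN compile_b]. New: artifact_signed, format_ok, compile_b.
Round 2: rule 9 [IF artifact_signed and format_ok THEN src_changed]. New: src_changed.
Round 3: rule 1 [IF src_changed and compile_c THEN lint_clean]; rule 4 [IF src_changed THEN link_lib]. New: lint_clean, link_lib.
Round 4: rule 2 [IF link_lib THEN deploy_stage]; rule 8 [IF link_lib and gen_docs THEN tests_changed]. New: deploy_stage, tests_changed.
Round 5: rule 7 [IF deploy_stage and compile_a THEN tag_release]. New: tag_release.
Closure: {artifact_signed, cache_stale, compile_a, compile_b, compile_c, deploy_prod, deploy_stage, format_ok, gen_docs, hdr_changed, link_bin, link_lib, lint_clean, rollback_ready, src_changed, tag_release, tests_changed} — 17 facts.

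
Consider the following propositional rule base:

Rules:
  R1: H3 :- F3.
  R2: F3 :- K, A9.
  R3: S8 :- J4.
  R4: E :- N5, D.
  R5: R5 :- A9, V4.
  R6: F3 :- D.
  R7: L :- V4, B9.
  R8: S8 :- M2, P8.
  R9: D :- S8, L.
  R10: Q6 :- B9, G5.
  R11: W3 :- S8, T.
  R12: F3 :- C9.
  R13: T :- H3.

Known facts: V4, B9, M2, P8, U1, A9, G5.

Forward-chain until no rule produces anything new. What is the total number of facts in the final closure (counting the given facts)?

Round 1: R5 [R5 :- A9, V4.]; R7 [L :- V4, B9.]; R8 [S8 :- M2, P8.]; R10 [Q6 :- B9, G5.]. New: R5, L, S8, Q6.
Round 2: R9 [D :- S8, L.]. New: D.
Round 3: R6 [F3 :- D.]. New: F3.
Round 4: R1 [H3 :- F3.]. New: H3.
Round 5: R13 [T :- H3.]. New: T.
Round 6: R11 [W3 :- S8, T.]. New: W3.
Closure: {A9, B9, D, F3, G5, H3, L, M2, P8, Q6, R5, S8, T, U1, V4, W3} — 16 facts.

16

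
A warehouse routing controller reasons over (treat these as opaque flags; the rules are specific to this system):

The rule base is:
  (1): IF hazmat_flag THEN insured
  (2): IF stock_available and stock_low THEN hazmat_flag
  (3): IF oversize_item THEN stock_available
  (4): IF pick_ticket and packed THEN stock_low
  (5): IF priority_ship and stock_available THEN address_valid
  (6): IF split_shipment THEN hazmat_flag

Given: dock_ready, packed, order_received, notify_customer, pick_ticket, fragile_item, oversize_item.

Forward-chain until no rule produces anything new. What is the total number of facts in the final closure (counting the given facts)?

Round 1 fires (3), (4), giving stock_available, stock_low.
Round 2 fires (2), giving hazmat_flag.
Round 3 fires (1), giving insured.
Closure: {dock_ready, fragile_item, hazmat_flag, insured, notify_customer, order_received, oversize_item, packed, pick_ticket, stock_available, stock_low} — 11 facts.

11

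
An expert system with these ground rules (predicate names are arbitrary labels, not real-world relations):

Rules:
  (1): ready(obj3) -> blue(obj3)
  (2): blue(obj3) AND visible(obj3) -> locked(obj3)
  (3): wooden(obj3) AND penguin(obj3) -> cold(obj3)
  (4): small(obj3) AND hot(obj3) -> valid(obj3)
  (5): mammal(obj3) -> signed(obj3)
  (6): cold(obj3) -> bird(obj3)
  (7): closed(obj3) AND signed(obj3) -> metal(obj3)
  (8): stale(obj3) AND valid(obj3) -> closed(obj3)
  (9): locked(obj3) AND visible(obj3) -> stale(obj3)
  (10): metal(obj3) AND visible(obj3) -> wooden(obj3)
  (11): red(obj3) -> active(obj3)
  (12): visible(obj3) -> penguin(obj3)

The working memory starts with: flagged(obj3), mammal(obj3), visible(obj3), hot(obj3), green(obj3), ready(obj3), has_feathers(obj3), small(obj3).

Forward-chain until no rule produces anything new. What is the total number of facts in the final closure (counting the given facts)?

19

Round 1 — (1), (4), (5), (12), derive blue(obj3), valid(obj3), signed(obj3), penguin(obj3).
Round 2 — (2), derive locked(obj3).
Round 3 — (9), derive stale(obj3).
Round 4 — (8), derive closed(obj3).
Round 5 — (7), derive metal(obj3).
Round 6 — (10), derive wooden(obj3).
Round 7 — (3), derive cold(obj3).
Round 8 — (6), derive bird(obj3).
Closure: {bird(obj3), blue(obj3), closed(obj3), cold(obj3), flagged(obj3), green(obj3), has_feathers(obj3), hot(obj3), locked(obj3), mammal(obj3), metal(obj3), penguin(obj3), ready(obj3), signed(obj3), small(obj3), stale(obj3), valid(obj3), visible(obj3), wooden(obj3)} — 19 facts.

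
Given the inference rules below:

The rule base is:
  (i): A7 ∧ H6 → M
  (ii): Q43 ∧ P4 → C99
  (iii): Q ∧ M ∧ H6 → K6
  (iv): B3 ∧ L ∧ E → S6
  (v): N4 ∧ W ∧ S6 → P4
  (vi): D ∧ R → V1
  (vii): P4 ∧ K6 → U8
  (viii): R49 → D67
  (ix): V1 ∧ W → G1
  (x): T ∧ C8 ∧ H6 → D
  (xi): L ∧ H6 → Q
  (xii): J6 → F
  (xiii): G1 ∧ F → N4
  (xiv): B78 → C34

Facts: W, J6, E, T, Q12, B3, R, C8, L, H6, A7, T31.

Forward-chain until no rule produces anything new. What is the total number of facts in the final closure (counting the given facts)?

Round 1: (i) [A7 ∧ H6 → M]; (iv) [B3 ∧ L ∧ E → S6]; (x) [T ∧ C8 ∧ H6 → D]; (xi) [L ∧ H6 → Q]; (xii) [J6 → F]. New: M, S6, D, Q, F.
Round 2: (iii) [Q ∧ M ∧ H6 → K6]; (vi) [D ∧ R → V1]. New: K6, V1.
Round 3: (ix) [V1 ∧ W → G1]. New: G1.
Round 4: (xiii) [G1 ∧ F → N4]. New: N4.
Round 5: (v) [N4 ∧ W ∧ S6 → P4]. New: P4.
Round 6: (vii) [P4 ∧ K6 → U8]. New: U8.
Closure: {A7, B3, C8, D, E, F, G1, H6, J6, K6, L, M, N4, P4, Q, Q12, R, S6, T, T31, U8, V1, W} — 23 facts.

23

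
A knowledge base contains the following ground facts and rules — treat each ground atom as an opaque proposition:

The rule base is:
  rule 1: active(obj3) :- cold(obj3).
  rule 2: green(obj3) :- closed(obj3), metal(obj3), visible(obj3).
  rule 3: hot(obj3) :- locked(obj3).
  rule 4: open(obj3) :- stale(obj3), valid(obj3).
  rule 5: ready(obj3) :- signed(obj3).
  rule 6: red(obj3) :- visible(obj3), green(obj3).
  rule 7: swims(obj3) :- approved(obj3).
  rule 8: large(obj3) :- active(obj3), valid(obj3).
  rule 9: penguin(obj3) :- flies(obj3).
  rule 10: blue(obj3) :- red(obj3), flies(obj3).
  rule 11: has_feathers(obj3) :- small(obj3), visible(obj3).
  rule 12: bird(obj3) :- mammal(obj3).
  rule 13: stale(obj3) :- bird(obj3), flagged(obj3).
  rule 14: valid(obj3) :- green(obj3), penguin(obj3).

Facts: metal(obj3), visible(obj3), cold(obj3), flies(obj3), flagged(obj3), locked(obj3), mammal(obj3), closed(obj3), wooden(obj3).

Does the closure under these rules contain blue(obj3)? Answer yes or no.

yes

Round 1 fires rule 1, rule 2, rule 3, rule 9, rule 12, giving active(obj3), green(obj3), hot(obj3), penguin(obj3), bird(obj3).
Round 2 fires rule 6, rule 13, rule 14, giving red(obj3), stale(obj3), valid(obj3).
Round 3 fires rule 4, rule 8, rule 10, giving open(obj3), large(obj3), blue(obj3).
blue(obj3) appears in round 3, so it is derivable.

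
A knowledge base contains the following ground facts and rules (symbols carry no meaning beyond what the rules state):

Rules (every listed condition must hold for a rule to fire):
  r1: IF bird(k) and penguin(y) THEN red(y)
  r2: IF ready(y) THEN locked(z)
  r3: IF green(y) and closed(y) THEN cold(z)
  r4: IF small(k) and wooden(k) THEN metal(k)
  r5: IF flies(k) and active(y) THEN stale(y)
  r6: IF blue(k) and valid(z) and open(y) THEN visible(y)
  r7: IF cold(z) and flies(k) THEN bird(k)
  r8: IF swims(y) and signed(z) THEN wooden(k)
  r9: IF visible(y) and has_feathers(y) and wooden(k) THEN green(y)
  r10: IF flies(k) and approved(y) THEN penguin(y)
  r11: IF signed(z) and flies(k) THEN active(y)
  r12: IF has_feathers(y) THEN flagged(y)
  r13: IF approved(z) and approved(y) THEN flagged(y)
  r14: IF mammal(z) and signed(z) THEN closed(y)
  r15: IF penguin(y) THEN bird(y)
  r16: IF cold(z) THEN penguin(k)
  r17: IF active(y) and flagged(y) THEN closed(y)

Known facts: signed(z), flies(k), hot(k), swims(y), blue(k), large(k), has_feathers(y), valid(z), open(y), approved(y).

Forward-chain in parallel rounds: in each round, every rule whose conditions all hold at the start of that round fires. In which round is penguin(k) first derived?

[1] r6 [IF blue(k) and valid(z) and open(y) THEN visible(y)]; r8 [IF swims(y) and signed(z) THEN wooden(k)]; r10 [IF flies(k) and approved(y) THEN penguin(y)]; r11 [IF signed(z) and flies(k) THEN active(y)]; r12 [IF has_feathers(y) THEN flagged(y)]. ⇒ new: visible(y), wooden(k), penguin(y), active(y), flagged(y).
[2] r5 [IF flies(k) and active(y) THEN stale(y)]; r9 [IF visible(y) and has_feathers(y) and wooden(k) THEN green(y)]; r15 [IF penguin(y) THEN bird(y)]; r17 [IF active(y) and flagged(y) THEN closed(y)]. ⇒ new: stale(y), green(y), bird(y), closed(y).
[3] r3 [IF green(y) and closed(y) THEN cold(z)]. ⇒ new: cold(z).
[4] r7 [IF cold(z) and flies(k) THEN bird(k)]; r16 [IF cold(z) THEN penguin(k)]. ⇒ new: bird(k), penguin(k).
penguin(k) first appears in round 4.

4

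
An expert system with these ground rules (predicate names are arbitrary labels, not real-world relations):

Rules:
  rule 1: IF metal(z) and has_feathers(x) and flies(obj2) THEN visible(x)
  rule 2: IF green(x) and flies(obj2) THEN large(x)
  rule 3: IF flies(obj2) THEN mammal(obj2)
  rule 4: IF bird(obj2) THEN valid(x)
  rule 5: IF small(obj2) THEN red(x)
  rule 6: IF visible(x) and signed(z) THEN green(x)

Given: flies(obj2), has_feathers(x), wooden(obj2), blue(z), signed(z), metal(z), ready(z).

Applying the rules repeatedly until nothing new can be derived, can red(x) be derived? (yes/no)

Round 1 — rule 1, rule 3, derive visible(x), mammal(obj2).
Round 2 — rule 6, derive green(x).
Round 3 — rule 2, derive large(x).
Fixed point reached. red(x) is concluded only by rule 5; rule 5 needs small(obj2) (never derived).

no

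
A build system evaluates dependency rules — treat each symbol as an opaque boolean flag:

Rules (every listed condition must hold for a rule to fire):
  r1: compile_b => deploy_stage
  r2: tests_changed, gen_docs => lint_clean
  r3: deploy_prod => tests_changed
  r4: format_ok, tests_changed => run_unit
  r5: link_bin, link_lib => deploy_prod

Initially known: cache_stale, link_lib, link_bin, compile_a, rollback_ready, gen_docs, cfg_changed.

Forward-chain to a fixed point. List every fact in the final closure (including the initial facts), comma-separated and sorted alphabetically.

cache_stale, cfg_changed, compile_a, deploy_prod, gen_docs, link_bin, link_lib, lint_clean, rollback_ready, tests_changed

Round 1: r5 [link_bin, link_lib => deploy_prod]. New: deploy_prod.
Round 2: r3 [deploy_prod => tests_changed]. New: tests_changed.
Round 3: r2 [tests_changed, gen_docs => lint_clean]. New: lint_clean.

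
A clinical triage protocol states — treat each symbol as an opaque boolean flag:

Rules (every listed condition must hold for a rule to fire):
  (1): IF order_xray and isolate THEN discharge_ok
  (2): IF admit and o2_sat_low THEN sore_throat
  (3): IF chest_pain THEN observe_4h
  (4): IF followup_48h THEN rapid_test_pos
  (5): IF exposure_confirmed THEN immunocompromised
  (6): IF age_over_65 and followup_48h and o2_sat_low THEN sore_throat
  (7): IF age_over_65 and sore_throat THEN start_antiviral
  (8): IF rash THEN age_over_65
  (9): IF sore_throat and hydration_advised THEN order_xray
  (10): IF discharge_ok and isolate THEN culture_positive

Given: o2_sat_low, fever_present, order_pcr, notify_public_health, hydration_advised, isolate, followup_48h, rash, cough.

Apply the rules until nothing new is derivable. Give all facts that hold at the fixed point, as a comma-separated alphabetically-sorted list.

age_over_65, cough, culture_positive, discharge_ok, fever_present, followup_48h, hydration_advised, isolate, notify_public_health, o2_sat_low, order_pcr, order_xray, rapid_test_pos, rash, sore_throat, start_antiviral

Round 1: (4) [IF followup_48h THEN rapid_test_pos]; (8) [IF rash THEN age_over_65]. New: rapid_test_pos, age_over_65.
Round 2: (6) [IF age_over_65 and followup_48h and o2_sat_low THEN sore_throat]. New: sore_throat.
Round 3: (7) [IF age_over_65 and sore_throat THEN start_antiviral]; (9) [IF sore_throat and hydration_advised THEN order_xray]. New: start_antiviral, order_xray.
Round 4: (1) [IF order_xray and isolate THEN discharge_ok]. New: discharge_ok.
Round 5: (10) [IF discharge_ok and isolate THEN culture_positive]. New: culture_positive.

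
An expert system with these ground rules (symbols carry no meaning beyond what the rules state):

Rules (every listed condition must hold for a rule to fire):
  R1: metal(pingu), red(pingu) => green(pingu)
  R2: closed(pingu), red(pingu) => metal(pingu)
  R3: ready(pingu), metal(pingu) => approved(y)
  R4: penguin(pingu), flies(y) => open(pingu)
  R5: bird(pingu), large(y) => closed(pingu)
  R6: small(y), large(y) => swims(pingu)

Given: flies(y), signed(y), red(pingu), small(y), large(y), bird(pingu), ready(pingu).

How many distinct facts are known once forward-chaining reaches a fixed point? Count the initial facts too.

Round 1 fires R5, R6, giving closed(pingu), swims(pingu).
Round 2 fires R2, giving metal(pingu).
Round 3 fires R1, R3, giving green(pingu), approved(y).
Closure: {approved(y), bird(pingu), closed(pingu), flies(y), green(pingu), large(y), metal(pingu), ready(pingu), red(pingu), signed(y), small(y), swims(pingu)} — 12 facts.

12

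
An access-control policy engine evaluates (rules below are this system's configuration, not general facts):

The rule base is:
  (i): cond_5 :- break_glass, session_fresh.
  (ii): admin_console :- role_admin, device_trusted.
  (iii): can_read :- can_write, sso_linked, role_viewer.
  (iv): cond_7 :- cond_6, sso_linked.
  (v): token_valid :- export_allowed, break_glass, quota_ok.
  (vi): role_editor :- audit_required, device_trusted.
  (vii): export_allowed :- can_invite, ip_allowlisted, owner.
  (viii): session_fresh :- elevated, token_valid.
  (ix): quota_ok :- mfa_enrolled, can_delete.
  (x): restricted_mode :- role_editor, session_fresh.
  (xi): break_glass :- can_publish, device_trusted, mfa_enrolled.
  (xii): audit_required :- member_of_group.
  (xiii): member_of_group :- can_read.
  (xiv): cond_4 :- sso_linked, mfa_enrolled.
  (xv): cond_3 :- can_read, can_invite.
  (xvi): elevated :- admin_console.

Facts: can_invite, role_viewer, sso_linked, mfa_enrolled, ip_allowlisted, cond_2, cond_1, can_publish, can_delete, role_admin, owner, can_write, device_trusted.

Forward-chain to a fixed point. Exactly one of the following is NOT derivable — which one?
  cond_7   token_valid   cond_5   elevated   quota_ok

Round 1 — (ii), (iii), (vii), (ix), (xi), (xiv), derive admin_console, can_read, export_allowed, quota_ok, break_glass, cond_4.
Round 2 — (v), (xiii), (xv), (xvi), derive token_valid, member_of_group, cond_3, elevated.
Round 3 — (viii), (xii), derive session_fresh, audit_required.
Round 4 — (i), (vi), derive cond_5, role_editor.
Round 5 — (x), derive restricted_mode.
Derived: token_valid (round 2), elevated (round 2), cond_5 (round 4), quota_ok (round 1). cond_7 never appears in any round.

cond_7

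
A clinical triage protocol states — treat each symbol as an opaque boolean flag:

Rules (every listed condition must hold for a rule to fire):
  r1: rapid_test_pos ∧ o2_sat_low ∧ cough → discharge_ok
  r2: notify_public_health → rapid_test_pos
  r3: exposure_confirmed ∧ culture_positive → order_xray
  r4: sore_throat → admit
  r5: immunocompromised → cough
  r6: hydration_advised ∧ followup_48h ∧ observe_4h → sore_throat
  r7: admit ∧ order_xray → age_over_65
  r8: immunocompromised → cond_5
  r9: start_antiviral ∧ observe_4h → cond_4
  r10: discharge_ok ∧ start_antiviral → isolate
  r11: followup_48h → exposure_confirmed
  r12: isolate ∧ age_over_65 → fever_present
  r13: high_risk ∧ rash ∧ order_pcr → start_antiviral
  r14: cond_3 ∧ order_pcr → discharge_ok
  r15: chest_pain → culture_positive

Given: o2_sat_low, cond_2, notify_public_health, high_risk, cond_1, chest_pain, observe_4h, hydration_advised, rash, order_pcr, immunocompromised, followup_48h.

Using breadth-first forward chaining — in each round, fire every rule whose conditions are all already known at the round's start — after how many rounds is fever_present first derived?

Round 1 fires r2, r5, r6, r8, r11, r13, r15, giving rapid_test_pos, cough, sore_throat, cond_5, exposure_confirmed, start_antiviral, culture_positive.
Round 2 fires r1, r3, r4, r9, giving discharge_ok, order_xray, admit, cond_4.
Round 3 fires r7, r10, giving age_over_65, isolate.
Round 4 fires r12, giving fever_present.
fever_present first appears in round 4.

4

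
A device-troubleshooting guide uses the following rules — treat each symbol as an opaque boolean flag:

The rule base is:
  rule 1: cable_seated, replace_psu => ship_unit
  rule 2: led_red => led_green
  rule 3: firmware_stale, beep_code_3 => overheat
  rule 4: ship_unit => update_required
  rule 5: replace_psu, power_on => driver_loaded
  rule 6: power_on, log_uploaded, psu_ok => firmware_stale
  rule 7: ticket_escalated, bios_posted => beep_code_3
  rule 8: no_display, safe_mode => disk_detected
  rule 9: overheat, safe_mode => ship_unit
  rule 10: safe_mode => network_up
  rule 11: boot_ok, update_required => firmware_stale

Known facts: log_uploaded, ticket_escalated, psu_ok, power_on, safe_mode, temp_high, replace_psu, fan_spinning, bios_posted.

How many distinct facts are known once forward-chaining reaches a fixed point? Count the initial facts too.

16

Round 1 fires rule 5, rule 6, rule 7, rule 10, giving driver_loaded, firmware_stale, beep_code_3, network_up.
Round 2 fires rule 3, giving overheat.
Round 3 fires rule 9, giving ship_unit.
Round 4 fires rule 4, giving update_required.
Closure: {beep_code_3, bios_posted, driver_loaded, fan_spinning, firmware_stale, log_uploaded, network_up, overheat, power_on, psu_ok, replace_psu, safe_mode, ship_unit, temp_high, ticket_escalated, update_required} — 16 facts.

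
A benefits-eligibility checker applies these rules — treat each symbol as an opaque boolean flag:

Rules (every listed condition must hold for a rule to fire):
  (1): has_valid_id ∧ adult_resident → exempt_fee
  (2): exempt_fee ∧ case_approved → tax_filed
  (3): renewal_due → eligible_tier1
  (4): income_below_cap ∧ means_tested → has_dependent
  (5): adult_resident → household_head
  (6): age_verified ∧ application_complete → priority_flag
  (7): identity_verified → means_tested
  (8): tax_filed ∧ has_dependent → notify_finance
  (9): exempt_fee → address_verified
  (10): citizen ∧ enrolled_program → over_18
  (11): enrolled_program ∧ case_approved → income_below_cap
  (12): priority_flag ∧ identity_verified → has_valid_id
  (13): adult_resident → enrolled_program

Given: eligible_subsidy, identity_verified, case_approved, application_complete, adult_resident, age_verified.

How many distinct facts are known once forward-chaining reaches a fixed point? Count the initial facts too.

[1] (5) [adult_resident → household_head]; (6) [age_verified ∧ application_complete → priority_flag]; (7) [identity_verified → means_tested]; (13) [adult_resident → enrolled_program]. ⇒ new: household_head, priority_flag, means_tested, enrolled_program.
[2] (11) [enrolled_program ∧ case_approved → income_below_cap]; (12) [priority_flag ∧ identity_verified → has_valid_id]. ⇒ new: income_below_cap, has_valid_id.
[3] (1) [has_valid_id ∧ adult_resident → exempt_fee]; (4) [income_below_cap ∧ means_tested → has_dependent]. ⇒ new: exempt_fee, has_dependent.
[4] (2) [exempt_fee ∧ case_approved → tax_filed]; (9) [exempt_fee → address_verified]. ⇒ new: tax_filed, address_verified.
[5] (8) [tax_filed ∧ has_dependent → notify_finance]. ⇒ new: notify_finance.
Closure: {address_verified, adult_resident, age_verified, application_complete, case_approved, eligible_subsidy, enrolled_program, exempt_fee, has_dependent, has_valid_id, household_head, identity_verified, income_below_cap, means_tested, notify_finance, priority_flag, tax_filed} — 17 facts.

17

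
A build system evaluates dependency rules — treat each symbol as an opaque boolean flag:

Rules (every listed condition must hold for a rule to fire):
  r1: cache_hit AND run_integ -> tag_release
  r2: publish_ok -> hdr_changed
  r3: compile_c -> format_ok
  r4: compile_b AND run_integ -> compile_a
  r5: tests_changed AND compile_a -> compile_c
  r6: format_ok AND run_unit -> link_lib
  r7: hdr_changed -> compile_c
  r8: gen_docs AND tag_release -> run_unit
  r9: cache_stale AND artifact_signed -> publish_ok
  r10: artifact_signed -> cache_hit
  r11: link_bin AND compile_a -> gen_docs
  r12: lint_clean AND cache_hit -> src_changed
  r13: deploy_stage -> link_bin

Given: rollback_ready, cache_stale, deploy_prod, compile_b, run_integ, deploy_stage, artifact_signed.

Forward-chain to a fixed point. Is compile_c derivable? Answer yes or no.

yes

[1] r4 [compile_b AND run_integ -> compile_a]; r9 [cache_stale AND artifact_signed -> publish_ok]; r10 [artifact_signed -> cache_hit]; r13 [deploy_stage -> link_bin]. ⇒ new: compile_a, publish_ok, cache_hit, link_bin.
[2] r1 [cache_hit AND run_integ -> tag_release]; r2 [publish_ok -> hdr_changed]; r11 [link_bin AND compile_a -> gen_docs]. ⇒ new: tag_release, hdr_changed, gen_docs.
[3] r7 [hdr_changed -> compile_c]; r8 [gen_docs AND tag_release -> run_unit]. ⇒ new: compile_c, run_unit.
[4] r3 [compile_c -> format_ok]. ⇒ new: format_ok.
[5] r6 [format_ok AND run_unit -> link_lib]. ⇒ new: link_lib.
compile_c appears in round 3, so it is derivable.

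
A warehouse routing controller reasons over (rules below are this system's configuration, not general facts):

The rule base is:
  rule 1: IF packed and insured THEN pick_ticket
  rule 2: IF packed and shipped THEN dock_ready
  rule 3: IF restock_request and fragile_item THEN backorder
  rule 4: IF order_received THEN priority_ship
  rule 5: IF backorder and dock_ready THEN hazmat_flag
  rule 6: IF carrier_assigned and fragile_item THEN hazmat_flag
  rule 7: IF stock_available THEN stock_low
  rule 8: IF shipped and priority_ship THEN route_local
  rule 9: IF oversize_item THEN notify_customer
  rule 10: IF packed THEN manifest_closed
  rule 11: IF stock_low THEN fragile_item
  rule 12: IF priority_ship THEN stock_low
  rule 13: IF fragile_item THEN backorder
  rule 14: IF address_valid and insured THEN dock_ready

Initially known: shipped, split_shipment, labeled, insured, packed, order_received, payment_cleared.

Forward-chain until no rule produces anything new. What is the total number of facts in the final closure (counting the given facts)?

Round 1: rule 1 [IF packed and insured THEN pick_ticket]; rule 2 [IF packed and shipped THEN dock_ready]; rule 4 [IF order_received THEN priority_ship]; rule 10 [IF packed THEN manifest_closed]. Adds pick_ticket, dock_ready, priority_ship, manifest_closed.
Round 2: rule 8 [IF shipped and priority_ship THEN route_local]; rule 12 [IF priority_ship THEN stock_low]. Adds route_local, stock_low.
Round 3: rule 11 [IF stock_low THEN fragile_item]. Adds fragile_item.
Round 4: rule 13 [IF fragile_item THEN backorder]. Adds backorder.
Round 5: rule 5 [IF backorder and dock_ready THEN hazmat_flag]. Adds hazmat_flag.
Closure: {backorder, dock_ready, fragile_item, hazmat_flag, insured, labeled, manifest_closed, order_received, packed, payment_cleared, pick_ticket, priority_ship, route_local, shipped, split_shipment, stock_low} — 16 facts.

16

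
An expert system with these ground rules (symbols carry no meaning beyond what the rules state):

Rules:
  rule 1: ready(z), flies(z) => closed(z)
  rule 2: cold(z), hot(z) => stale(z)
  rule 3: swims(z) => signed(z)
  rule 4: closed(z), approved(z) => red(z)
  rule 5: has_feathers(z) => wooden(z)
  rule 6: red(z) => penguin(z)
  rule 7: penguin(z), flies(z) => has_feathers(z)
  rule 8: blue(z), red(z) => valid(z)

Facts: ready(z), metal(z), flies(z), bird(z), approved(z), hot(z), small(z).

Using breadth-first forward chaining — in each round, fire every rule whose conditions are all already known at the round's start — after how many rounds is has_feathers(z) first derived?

4

Round 1: rule 1 [ready(z), flies(z) => closed(z)]. New: closed(z).
Round 2: rule 4 [closed(z), approved(z) => red(z)]. New: red(z).
Round 3: rule 6 [red(z) => penguin(z)]. New: penguin(z).
Round 4: rule 7 [penguin(z), flies(z) => has_feathers(z)]. New: has_feathers(z).
has_feathers(z) first appears in round 4.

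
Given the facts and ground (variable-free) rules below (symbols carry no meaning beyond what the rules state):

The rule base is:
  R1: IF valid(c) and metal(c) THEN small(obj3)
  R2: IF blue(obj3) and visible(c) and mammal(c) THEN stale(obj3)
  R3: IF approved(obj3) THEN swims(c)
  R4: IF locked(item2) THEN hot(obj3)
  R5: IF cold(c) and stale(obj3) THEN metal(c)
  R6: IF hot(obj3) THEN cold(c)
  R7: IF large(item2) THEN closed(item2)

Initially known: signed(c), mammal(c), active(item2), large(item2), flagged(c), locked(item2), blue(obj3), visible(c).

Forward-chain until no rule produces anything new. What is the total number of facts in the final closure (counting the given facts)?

13

[1] R2 [IF blue(obj3) and visible(c) and mammal(c) THEN stale(obj3)]; R4 [IF locked(item2) THEN hot(obj3)]; R7 [IF large(item2) THEN closed(item2)]. ⇒ new: stale(obj3), hot(obj3), closed(item2).
[2] R6 [IF hot(obj3) THEN cold(c)]. ⇒ new: cold(c).
[3] R5 [IF cold(c) and stale(obj3) THEN metal(c)]. ⇒ new: metal(c).
Closure: {active(item2), blue(obj3), closed(item2), cold(c), flagged(c), hot(obj3), large(item2), locked(item2), mammal(c), metal(c), signed(c), stale(obj3), visible(c)} — 13 facts.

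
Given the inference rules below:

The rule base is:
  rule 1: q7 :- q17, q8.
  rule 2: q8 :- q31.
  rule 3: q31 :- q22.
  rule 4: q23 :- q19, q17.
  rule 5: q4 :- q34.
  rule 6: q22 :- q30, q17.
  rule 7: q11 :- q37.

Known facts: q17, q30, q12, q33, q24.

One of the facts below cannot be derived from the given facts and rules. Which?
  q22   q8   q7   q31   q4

q4

Round 1 — rule 6, derive q22.
Round 2 — rule 3, derive q31.
Round 3 — rule 2, derive q8.
Round 4 — rule 1, derive q7.
Derived: q31 (round 2), q7 (round 4), q22 (round 1), q8 (round 3). q4 never appears in any round.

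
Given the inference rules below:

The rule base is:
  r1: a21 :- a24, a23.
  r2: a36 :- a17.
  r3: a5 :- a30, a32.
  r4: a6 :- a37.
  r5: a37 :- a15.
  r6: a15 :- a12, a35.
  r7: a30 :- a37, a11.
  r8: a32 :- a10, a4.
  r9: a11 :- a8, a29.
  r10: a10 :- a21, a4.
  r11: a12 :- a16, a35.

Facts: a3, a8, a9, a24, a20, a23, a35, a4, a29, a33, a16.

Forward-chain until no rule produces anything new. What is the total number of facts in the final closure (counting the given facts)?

21

Round 1: r1 [a21 :- a24, a23.]; r9 [a11 :- a8, a29.]; r11 [a12 :- a16, a35.]. New: a21, a11, a12.
Round 2: r6 [a15 :- a12, a35.]; r10 [a10 :- a21, a4.]. New: a15, a10.
Round 3: r5 [a37 :- a15.]; r8 [a32 :- a10, a4.]. New: a37, a32.
Round 4: r4 [a6 :- a37.]; r7 [a30 :- a37, a11.]. New: a6, a30.
Round 5: r3 [a5 :- a30, a32.]. New: a5.
Closure: {a10, a11, a12, a15, a16, a20, a21, a23, a24, a29, a3, a30, a32, a33, a35, a37, a4, a5, a6, a8, a9} — 21 facts.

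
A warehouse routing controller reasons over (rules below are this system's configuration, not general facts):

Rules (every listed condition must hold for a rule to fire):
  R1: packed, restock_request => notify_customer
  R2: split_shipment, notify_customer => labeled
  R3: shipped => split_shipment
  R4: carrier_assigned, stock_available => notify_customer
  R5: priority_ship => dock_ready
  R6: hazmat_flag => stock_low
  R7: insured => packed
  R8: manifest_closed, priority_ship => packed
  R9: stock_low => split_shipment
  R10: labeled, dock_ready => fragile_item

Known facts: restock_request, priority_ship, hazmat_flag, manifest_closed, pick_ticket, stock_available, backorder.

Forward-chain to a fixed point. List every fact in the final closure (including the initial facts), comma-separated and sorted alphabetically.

Round 1: R5 [priority_ship => dock_ready]; R6 [hazmat_flag => stock_low]; R8 [manifest_closed, priority_ship => packed]. New: dock_ready, stock_low, packed.
Round 2: R1 [packed, restock_request => notify_customer]; R9 [stock_low => split_shipment]. New: notify_customer, split_shipment.
Round 3: R2 [split_shipment, notify_customer => labeled]. New: labeled.
Round 4: R10 [labeled, dock_ready => fragile_item]. New: fragile_item.

backorder, dock_ready, fragile_item, hazmat_flag, labeled, manifest_closed, notify_customer, packed, pick_ticket, priority_ship, restock_request, split_shipment, stock_available, stock_low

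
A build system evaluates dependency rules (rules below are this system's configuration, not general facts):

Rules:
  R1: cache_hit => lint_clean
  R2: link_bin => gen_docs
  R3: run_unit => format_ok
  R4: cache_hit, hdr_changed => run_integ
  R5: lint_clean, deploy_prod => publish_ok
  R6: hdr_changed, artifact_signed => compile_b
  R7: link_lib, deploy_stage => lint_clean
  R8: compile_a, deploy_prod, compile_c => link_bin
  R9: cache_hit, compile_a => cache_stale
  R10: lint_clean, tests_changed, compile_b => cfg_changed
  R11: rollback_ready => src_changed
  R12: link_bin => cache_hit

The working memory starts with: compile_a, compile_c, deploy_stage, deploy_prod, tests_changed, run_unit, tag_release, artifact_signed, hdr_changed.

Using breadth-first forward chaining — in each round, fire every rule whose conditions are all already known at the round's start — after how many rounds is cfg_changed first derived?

[1] R3 [run_unit => format_ok]; R6 [hdr_changed, artifact_signed => compile_b]; R8 [compile_a, deploy_prod, compile_c => link_bin]. ⇒ new: format_ok, compile_b, link_bin.
[2] R2 [link_bin => gen_docs]; R12 [link_bin => cache_hit]. ⇒ new: gen_docs, cache_hit.
[3] R1 [cache_hit => lint_clean]; R4 [cache_hit, hdr_changed => run_integ]; R9 [cache_hit, compile_a => cache_stale]. ⇒ new: lint_clean, run_integ, cache_stale.
[4] R5 [lint_clean, deploy_prod => publish_ok]; R10 [lint_clean, tests_changed, compile_b => cfg_changed]. ⇒ new: publish_ok, cfg_changed.
cfg_changed first appears in round 4.

4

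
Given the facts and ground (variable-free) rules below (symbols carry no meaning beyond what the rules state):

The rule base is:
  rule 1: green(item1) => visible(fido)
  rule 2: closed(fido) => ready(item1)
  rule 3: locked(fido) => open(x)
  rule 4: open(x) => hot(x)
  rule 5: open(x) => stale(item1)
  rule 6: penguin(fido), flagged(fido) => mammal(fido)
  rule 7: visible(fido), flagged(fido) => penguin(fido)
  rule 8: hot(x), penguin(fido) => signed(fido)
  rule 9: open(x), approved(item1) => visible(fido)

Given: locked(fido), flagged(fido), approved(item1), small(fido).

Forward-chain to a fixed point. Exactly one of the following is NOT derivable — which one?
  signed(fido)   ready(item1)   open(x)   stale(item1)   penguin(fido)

Round 1: rule 3 [locked(fido) => open(x)]. Adds open(x).
Round 2: rule 4 [open(x) => hot(x)]; rule 5 [open(x) => stale(item1)]; rule 9 [open(x), approved(item1) => visible(fido)]. Adds hot(x), stale(item1), visible(fido).
Round 3: rule 7 [visible(fido), flagged(fido) => penguin(fido)]. Adds penguin(fido).
Round 4: rule 6 [penguin(fido), flagged(fido) => mammal(fido)]; rule 8 [hot(x), penguin(fido) => signed(fido)]. Adds mammal(fido), signed(fido).
Derived: penguin(fido) (round 3), signed(fido) (round 4), stale(item1) (round 2), open(x) (round 1). ready(item1) never appears in any round.

ready(item1)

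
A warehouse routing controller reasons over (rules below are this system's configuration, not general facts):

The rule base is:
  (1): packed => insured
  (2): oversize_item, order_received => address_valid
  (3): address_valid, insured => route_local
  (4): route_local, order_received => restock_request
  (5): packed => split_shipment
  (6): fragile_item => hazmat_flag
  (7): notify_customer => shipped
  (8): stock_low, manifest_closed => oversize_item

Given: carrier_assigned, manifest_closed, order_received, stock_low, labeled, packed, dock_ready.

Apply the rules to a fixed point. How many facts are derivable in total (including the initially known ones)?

[1] (1) [packed => insured]; (5) [packed => split_shipment]; (8) [stock_low, manifest_closed => oversize_item]. ⇒ new: insured, split_shipment, oversize_item.
[2] (2) [oversize_item, order_received => address_valid]. ⇒ new: address_valid.
[3] (3) [address_valid, insured => route_local]. ⇒ new: route_local.
[4] (4) [route_local, order_received => restock_request]. ⇒ new: restock_request.
Closure: {address_valid, carrier_assigned, dock_ready, insured, labeled, manifest_closed, order_received, oversize_item, packed, restock_request, route_local, split_shipment, stock_low} — 13 facts.

13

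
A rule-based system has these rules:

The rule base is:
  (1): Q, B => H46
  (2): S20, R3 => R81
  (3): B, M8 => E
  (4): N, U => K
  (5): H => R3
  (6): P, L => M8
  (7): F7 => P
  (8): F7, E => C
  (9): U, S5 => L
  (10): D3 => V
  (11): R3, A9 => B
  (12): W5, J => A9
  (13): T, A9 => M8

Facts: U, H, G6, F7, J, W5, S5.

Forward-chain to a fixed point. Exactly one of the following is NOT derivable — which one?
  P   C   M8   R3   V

V

Round 1 — (5), (7), (9), (12), derive R3, P, L, A9.
Round 2 — (6), (11), derive M8, B.
Round 3 — (3), derive E.
Round 4 — (8), derive C.
Derived: P (round 1), M8 (round 2), R3 (round 1), C (round 4). V never appears in any round.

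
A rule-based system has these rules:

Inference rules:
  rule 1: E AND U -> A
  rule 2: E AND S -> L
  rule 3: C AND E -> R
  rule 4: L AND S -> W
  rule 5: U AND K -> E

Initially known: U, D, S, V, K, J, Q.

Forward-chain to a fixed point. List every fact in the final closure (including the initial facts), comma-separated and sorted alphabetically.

A, D, E, J, K, L, Q, S, U, V, W

Round 1: rule 5 [U AND K -> E]. New: E.
Round 2: rule 1 [E AND U -> A]; rule 2 [E AND S -> L]. New: A, L.
Round 3: rule 4 [L AND S -> W]. New: W.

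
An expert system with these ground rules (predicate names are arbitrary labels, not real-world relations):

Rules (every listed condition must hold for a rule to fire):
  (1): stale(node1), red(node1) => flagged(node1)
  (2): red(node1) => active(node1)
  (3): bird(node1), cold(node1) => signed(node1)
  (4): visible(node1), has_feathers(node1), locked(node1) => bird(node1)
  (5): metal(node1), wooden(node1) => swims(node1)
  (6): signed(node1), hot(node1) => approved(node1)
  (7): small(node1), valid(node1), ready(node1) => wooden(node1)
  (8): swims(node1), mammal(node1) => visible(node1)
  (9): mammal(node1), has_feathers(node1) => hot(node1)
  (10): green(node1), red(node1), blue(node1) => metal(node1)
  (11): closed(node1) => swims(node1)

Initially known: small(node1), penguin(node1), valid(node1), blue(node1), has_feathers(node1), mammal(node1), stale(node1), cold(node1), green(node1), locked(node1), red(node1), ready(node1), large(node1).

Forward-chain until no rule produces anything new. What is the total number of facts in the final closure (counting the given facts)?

Round 1 fires (1), (2), (7), (9), (10), giving flagged(node1), active(node1), wooden(node1), hot(node1), metal(node1).
Round 2 fires (5), giving swims(node1).
Round 3 fires (8), giving visible(node1).
Round 4 fires (4), giving bird(node1).
Round 5 fires (3), giving signed(node1).
Round 6 fires (6), giving approved(node1).
Closure: {active(node1), approved(node1), bird(node1), blue(node1), cold(node1), flagged(node1), green(node1), has_feathers(node1), hot(node1), large(node1), locked(node1), mammal(node1), metal(node1), penguin(node1), ready(node1), red(node1), signed(node1), small(node1), stale(node1), swims(node1), valid(node1), visible(node1), wooden(node1)} — 23 facts.

23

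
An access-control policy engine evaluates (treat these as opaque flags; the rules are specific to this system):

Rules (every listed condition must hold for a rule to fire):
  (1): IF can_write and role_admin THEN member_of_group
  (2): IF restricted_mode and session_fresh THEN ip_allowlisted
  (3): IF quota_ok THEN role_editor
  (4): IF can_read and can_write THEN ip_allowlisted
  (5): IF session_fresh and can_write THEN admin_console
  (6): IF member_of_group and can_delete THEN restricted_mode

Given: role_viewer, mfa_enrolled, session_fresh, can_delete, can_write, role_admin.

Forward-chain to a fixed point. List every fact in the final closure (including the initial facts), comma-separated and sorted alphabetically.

Round 1 fires (1), (5), giving member_of_group, admin_console.
Round 2 fires (6), giving restricted_mode.
Round 3 fires (2), giving ip_allowlisted.

admin_console, can_delete, can_write, ip_allowlisted, member_of_group, mfa_enrolled, restricted_mode, role_admin, role_viewer, session_fresh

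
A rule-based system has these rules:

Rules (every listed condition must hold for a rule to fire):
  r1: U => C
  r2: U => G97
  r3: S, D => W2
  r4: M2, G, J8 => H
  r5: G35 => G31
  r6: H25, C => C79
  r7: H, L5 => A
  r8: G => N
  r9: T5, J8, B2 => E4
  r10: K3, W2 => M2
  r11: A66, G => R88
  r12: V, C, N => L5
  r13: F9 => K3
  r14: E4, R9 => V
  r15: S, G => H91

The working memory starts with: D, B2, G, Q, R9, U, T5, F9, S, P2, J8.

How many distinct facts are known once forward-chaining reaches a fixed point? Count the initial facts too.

23

Round 1 fires r1, r2, r3, r8, r9, r13, r15, giving C, G97, W2, N, E4, K3, H91.
Round 2 fires r10, r14, giving M2, V.
Round 3 fires r4, r12, giving H, L5.
Round 4 fires r7, giving A.
Closure: {A, B2, C, D, E4, F9, G, G97, H, H91, J8, K3, L5, M2, N, P2, Q, R9, S, T5, U, V, W2} — 23 facts.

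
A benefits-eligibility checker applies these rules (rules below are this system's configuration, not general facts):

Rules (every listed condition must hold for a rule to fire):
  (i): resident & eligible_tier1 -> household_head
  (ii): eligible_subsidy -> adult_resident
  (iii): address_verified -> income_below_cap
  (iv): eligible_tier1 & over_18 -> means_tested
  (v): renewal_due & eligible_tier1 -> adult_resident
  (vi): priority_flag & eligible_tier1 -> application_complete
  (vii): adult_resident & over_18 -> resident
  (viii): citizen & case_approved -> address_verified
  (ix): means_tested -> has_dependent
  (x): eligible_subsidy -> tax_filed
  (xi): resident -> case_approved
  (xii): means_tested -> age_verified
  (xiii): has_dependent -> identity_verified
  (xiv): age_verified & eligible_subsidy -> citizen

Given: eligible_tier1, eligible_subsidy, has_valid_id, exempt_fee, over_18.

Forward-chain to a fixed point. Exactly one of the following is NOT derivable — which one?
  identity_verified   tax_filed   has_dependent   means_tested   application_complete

Round 1 — (ii), (iv), (x), derive adult_resident, means_tested, tax_filed.
Round 2 — (vii), (ix), (xii), derive resident, has_dependent, age_verified.
Round 3 — (i), (xi), (xiii), (xiv), derive household_head, case_approved, identity_verified, citizen.
Round 4 — (viii), derive address_verified.
Round 5 — (iii), derive income_below_cap.
Derived: identity_verified (round 3), means_tested (round 1), tax_filed (round 1), has_dependent (round 2). application_complete never appears in any round.

application_complete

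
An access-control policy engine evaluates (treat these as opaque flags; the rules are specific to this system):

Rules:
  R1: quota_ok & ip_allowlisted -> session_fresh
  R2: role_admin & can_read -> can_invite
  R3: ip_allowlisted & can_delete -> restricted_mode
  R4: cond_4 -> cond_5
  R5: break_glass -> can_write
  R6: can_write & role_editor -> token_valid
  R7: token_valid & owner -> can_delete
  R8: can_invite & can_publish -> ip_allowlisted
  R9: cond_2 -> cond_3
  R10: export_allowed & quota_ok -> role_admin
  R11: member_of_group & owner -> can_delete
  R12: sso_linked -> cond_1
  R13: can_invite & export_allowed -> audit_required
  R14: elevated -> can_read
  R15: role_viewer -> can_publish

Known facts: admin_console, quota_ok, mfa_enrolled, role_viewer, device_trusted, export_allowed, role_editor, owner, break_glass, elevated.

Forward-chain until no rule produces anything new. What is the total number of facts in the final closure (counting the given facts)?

Round 1 — R5, R10, R14, R15, derive can_write, role_admin, can_read, can_publish.
Round 2 — R2, R6, derive can_invite, token_valid.
Round 3 — R7, R8, R13, derive can_delete, ip_allowlisted, audit_required.
Round 4 — R1, R3, derive session_fresh, restricted_mode.
Closure: {admin_console, audit_required, break_glass, can_delete, can_invite, can_publish, can_read, can_write, device_trusted, elevated, export_allowed, ip_allowlisted, mfa_enrolled, owner, quota_ok, restricted_mode, role_admin, role_editor, role_viewer, session_fresh, token_valid} — 21 facts.

21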